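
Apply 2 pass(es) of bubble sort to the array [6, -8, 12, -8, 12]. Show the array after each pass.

After pass 1: [-8, 6, -8, 12, 12] (2 swaps)
After pass 2: [-8, -8, 6, 12, 12] (1 swaps)
Total swaps: 3


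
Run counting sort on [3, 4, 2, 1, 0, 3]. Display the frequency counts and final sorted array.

Count array: [1, 1, 1, 2, 1]
(count[i] = number of elements equal to i)
Cumulative count: [1, 2, 3, 5, 6]
Sorted: [0, 1, 2, 3, 3, 4]


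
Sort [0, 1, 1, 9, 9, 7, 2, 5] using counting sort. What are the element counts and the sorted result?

Count array: [1, 2, 1, 0, 0, 1, 0, 1, 0, 2]
(count[i] = number of elements equal to i)
Cumulative count: [1, 3, 4, 4, 4, 5, 5, 6, 6, 8]
Sorted: [0, 1, 1, 2, 5, 7, 9, 9]


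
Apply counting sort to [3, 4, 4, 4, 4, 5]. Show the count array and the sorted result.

Count array: [0, 0, 0, 1, 4, 1]
(count[i] = number of elements equal to i)
Cumulative count: [0, 0, 0, 1, 5, 6]
Sorted: [3, 4, 4, 4, 4, 5]


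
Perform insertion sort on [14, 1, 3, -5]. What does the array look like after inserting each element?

First element 14 is already 'sorted'
Insert 1: shifted 1 elements -> [1, 14, 3, -5]
Insert 3: shifted 1 elements -> [1, 3, 14, -5]
Insert -5: shifted 3 elements -> [-5, 1, 3, 14]


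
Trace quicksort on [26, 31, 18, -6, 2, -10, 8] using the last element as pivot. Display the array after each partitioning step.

Partition 1: pivot=8 at index 3 -> [-6, 2, -10, 8, 31, 18, 26]
Partition 2: pivot=-10 at index 0 -> [-10, 2, -6, 8, 31, 18, 26]
Partition 3: pivot=-6 at index 1 -> [-10, -6, 2, 8, 31, 18, 26]
Partition 4: pivot=26 at index 5 -> [-10, -6, 2, 8, 18, 26, 31]


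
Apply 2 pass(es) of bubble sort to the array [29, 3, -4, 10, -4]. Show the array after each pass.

After pass 1: [3, -4, 10, -4, 29] (4 swaps)
After pass 2: [-4, 3, -4, 10, 29] (2 swaps)
Total swaps: 6


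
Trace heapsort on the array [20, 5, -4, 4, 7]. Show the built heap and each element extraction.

Build heap: [20, 7, -4, 4, 5]
Extract 20: [7, 5, -4, 4, 20]
Extract 7: [5, 4, -4, 7, 20]
Extract 5: [4, -4, 5, 7, 20]
Extract 4: [-4, 4, 5, 7, 20]


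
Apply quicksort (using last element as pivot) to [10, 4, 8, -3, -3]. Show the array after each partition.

Partition 1: pivot=-3 at index 1 -> [-3, -3, 8, 10, 4]
Partition 2: pivot=4 at index 2 -> [-3, -3, 4, 10, 8]
Partition 3: pivot=8 at index 3 -> [-3, -3, 4, 8, 10]


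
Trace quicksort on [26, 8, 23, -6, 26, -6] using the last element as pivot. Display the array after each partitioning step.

Partition 1: pivot=-6 at index 1 -> [-6, -6, 23, 26, 26, 8]
Partition 2: pivot=8 at index 2 -> [-6, -6, 8, 26, 26, 23]
Partition 3: pivot=23 at index 3 -> [-6, -6, 8, 23, 26, 26]
Partition 4: pivot=26 at index 5 -> [-6, -6, 8, 23, 26, 26]


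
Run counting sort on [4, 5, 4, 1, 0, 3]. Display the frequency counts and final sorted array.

Count array: [1, 1, 0, 1, 2, 1]
(count[i] = number of elements equal to i)
Cumulative count: [1, 2, 2, 3, 5, 6]
Sorted: [0, 1, 3, 4, 4, 5]


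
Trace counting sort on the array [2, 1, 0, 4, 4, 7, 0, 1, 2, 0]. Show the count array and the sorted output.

Count array: [3, 2, 2, 0, 2, 0, 0, 1]
(count[i] = number of elements equal to i)
Cumulative count: [3, 5, 7, 7, 9, 9, 9, 10]
Sorted: [0, 0, 0, 1, 1, 2, 2, 4, 4, 7]


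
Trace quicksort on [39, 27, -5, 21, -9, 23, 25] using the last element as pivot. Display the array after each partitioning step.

Partition 1: pivot=25 at index 4 -> [-5, 21, -9, 23, 25, 27, 39]
Partition 2: pivot=23 at index 3 -> [-5, 21, -9, 23, 25, 27, 39]
Partition 3: pivot=-9 at index 0 -> [-9, 21, -5, 23, 25, 27, 39]
Partition 4: pivot=-5 at index 1 -> [-9, -5, 21, 23, 25, 27, 39]
Partition 5: pivot=39 at index 6 -> [-9, -5, 21, 23, 25, 27, 39]


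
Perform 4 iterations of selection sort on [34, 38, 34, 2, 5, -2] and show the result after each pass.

Pass 1: Select minimum -2 at index 5, swap -> [-2, 38, 34, 2, 5, 34]
Pass 2: Select minimum 2 at index 3, swap -> [-2, 2, 34, 38, 5, 34]
Pass 3: Select minimum 5 at index 4, swap -> [-2, 2, 5, 38, 34, 34]
Pass 4: Select minimum 34 at index 4, swap -> [-2, 2, 5, 34, 38, 34]


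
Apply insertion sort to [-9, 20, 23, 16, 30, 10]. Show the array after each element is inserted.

First element -9 is already 'sorted'
Insert 20: shifted 0 elements -> [-9, 20, 23, 16, 30, 10]
Insert 23: shifted 0 elements -> [-9, 20, 23, 16, 30, 10]
Insert 16: shifted 2 elements -> [-9, 16, 20, 23, 30, 10]
Insert 30: shifted 0 elements -> [-9, 16, 20, 23, 30, 10]
Insert 10: shifted 4 elements -> [-9, 10, 16, 20, 23, 30]


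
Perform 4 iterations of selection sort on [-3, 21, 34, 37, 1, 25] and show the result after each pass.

Pass 1: Select minimum -3 at index 0, swap -> [-3, 21, 34, 37, 1, 25]
Pass 2: Select minimum 1 at index 4, swap -> [-3, 1, 34, 37, 21, 25]
Pass 3: Select minimum 21 at index 4, swap -> [-3, 1, 21, 37, 34, 25]
Pass 4: Select minimum 25 at index 5, swap -> [-3, 1, 21, 25, 34, 37]


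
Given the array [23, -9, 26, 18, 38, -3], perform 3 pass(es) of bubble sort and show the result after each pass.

After pass 1: [-9, 23, 18, 26, -3, 38] (3 swaps)
After pass 2: [-9, 18, 23, -3, 26, 38] (2 swaps)
After pass 3: [-9, 18, -3, 23, 26, 38] (1 swaps)
Total swaps: 6


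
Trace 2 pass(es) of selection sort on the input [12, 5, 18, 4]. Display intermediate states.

Pass 1: Select minimum 4 at index 3, swap -> [4, 5, 18, 12]
Pass 2: Select minimum 5 at index 1, swap -> [4, 5, 18, 12]


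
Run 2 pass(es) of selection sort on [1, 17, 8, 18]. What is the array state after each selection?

Pass 1: Select minimum 1 at index 0, swap -> [1, 17, 8, 18]
Pass 2: Select minimum 8 at index 2, swap -> [1, 8, 17, 18]


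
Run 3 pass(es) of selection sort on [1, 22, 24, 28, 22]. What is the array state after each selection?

Pass 1: Select minimum 1 at index 0, swap -> [1, 22, 24, 28, 22]
Pass 2: Select minimum 22 at index 1, swap -> [1, 22, 24, 28, 22]
Pass 3: Select minimum 22 at index 4, swap -> [1, 22, 22, 28, 24]


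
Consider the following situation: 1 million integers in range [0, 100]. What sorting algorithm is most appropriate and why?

Best choice: Counting sort
Reason: O(n + k) where k=100 is small; linear time beats O(n log n)


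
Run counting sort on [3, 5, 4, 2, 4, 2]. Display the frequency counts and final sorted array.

Count array: [0, 0, 2, 1, 2, 1]
(count[i] = number of elements equal to i)
Cumulative count: [0, 0, 2, 3, 5, 6]
Sorted: [2, 2, 3, 4, 4, 5]


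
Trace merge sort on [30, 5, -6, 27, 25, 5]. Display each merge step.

Divide and conquer:
  Merge [5] + [-6] -> [-6, 5]
  Merge [30] + [-6, 5] -> [-6, 5, 30]
  Merge [25] + [5] -> [5, 25]
  Merge [27] + [5, 25] -> [5, 25, 27]
  Merge [-6, 5, 30] + [5, 25, 27] -> [-6, 5, 5, 25, 27, 30]


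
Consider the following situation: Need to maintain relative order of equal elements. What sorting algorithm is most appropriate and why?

Best choice: Merge sort or Insertion sort
Reason: Both are stable; quicksort and heapsort are not stable


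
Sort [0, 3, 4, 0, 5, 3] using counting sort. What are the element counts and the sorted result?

Count array: [2, 0, 0, 2, 1, 1]
(count[i] = number of elements equal to i)
Cumulative count: [2, 2, 2, 4, 5, 6]
Sorted: [0, 0, 3, 3, 4, 5]


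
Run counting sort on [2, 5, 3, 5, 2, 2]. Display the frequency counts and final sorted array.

Count array: [0, 0, 3, 1, 0, 2]
(count[i] = number of elements equal to i)
Cumulative count: [0, 0, 3, 4, 4, 6]
Sorted: [2, 2, 2, 3, 5, 5]


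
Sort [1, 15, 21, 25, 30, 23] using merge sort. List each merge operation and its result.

Divide and conquer:
  Merge [15] + [21] -> [15, 21]
  Merge [1] + [15, 21] -> [1, 15, 21]
  Merge [30] + [23] -> [23, 30]
  Merge [25] + [23, 30] -> [23, 25, 30]
  Merge [1, 15, 21] + [23, 25, 30] -> [1, 15, 21, 23, 25, 30]


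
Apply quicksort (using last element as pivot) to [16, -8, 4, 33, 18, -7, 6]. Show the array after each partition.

Partition 1: pivot=6 at index 3 -> [-8, 4, -7, 6, 18, 16, 33]
Partition 2: pivot=-7 at index 1 -> [-8, -7, 4, 6, 18, 16, 33]
Partition 3: pivot=33 at index 6 -> [-8, -7, 4, 6, 18, 16, 33]
Partition 4: pivot=16 at index 4 -> [-8, -7, 4, 6, 16, 18, 33]


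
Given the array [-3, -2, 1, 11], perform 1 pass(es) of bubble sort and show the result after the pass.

After pass 1: [-3, -2, 1, 11] (0 swaps)
Total swaps: 0


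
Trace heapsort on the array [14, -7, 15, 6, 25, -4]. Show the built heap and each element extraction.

Build heap: [25, 14, 15, 6, -7, -4]
Extract 25: [15, 14, -4, 6, -7, 25]
Extract 15: [14, 6, -4, -7, 15, 25]
Extract 14: [6, -7, -4, 14, 15, 25]
Extract 6: [-4, -7, 6, 14, 15, 25]
Extract -4: [-7, -4, 6, 14, 15, 25]


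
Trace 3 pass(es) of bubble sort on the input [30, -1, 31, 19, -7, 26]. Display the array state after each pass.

After pass 1: [-1, 30, 19, -7, 26, 31] (4 swaps)
After pass 2: [-1, 19, -7, 26, 30, 31] (3 swaps)
After pass 3: [-1, -7, 19, 26, 30, 31] (1 swaps)
Total swaps: 8


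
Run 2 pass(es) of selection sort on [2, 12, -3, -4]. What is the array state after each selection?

Pass 1: Select minimum -4 at index 3, swap -> [-4, 12, -3, 2]
Pass 2: Select minimum -3 at index 2, swap -> [-4, -3, 12, 2]


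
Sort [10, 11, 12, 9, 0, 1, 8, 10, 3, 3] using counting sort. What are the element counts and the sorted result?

Count array: [1, 1, 0, 2, 0, 0, 0, 0, 1, 1, 2, 1, 1]
(count[i] = number of elements equal to i)
Cumulative count: [1, 2, 2, 4, 4, 4, 4, 4, 5, 6, 8, 9, 10]
Sorted: [0, 1, 3, 3, 8, 9, 10, 10, 11, 12]


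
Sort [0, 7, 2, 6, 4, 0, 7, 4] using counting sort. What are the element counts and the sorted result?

Count array: [2, 0, 1, 0, 2, 0, 1, 2]
(count[i] = number of elements equal to i)
Cumulative count: [2, 2, 3, 3, 5, 5, 6, 8]
Sorted: [0, 0, 2, 4, 4, 6, 7, 7]


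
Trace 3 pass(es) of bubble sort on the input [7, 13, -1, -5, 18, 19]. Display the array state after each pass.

After pass 1: [7, -1, -5, 13, 18, 19] (2 swaps)
After pass 2: [-1, -5, 7, 13, 18, 19] (2 swaps)
After pass 3: [-5, -1, 7, 13, 18, 19] (1 swaps)
Total swaps: 5


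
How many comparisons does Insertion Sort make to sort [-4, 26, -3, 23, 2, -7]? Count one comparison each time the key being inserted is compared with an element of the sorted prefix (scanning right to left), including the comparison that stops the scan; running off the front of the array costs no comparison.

Insert 26: -4 <= 26 (stop) = 1 comparison(s) -> [-4, 26, -3, 23, 2, -7]
Insert -3: 26 > -3 (shift), -4 <= -3 (stop) = 2 comparison(s) -> [-4, -3, 26, 23, 2, -7]
Insert 23: 26 > 23 (shift), -3 <= 23 (stop) = 2 comparison(s) -> [-4, -3, 23, 26, 2, -7]
Insert 2: 26 > 2 (shift), 23 > 2 (shift), -3 <= 2 (stop) = 3 comparison(s) -> [-4, -3, 2, 23, 26, -7]
Insert -7: 26 > -7 (shift), 23 > -7 (shift), 2 > -7 (shift), -3 > -7 (shift), -4 > -7 (shift), reached front = 5 comparison(s) -> [-7, -4, -3, 2, 23, 26]
Total comparisons: 1 + 2 + 2 + 3 + 5 = 13


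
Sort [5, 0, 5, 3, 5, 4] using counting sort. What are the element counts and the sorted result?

Count array: [1, 0, 0, 1, 1, 3]
(count[i] = number of elements equal to i)
Cumulative count: [1, 1, 1, 2, 3, 6]
Sorted: [0, 3, 4, 5, 5, 5]


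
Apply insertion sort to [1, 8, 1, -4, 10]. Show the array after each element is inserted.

First element 1 is already 'sorted'
Insert 8: shifted 0 elements -> [1, 8, 1, -4, 10]
Insert 1: shifted 1 elements -> [1, 1, 8, -4, 10]
Insert -4: shifted 3 elements -> [-4, 1, 1, 8, 10]
Insert 10: shifted 0 elements -> [-4, 1, 1, 8, 10]


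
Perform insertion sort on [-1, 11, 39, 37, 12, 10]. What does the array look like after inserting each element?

First element -1 is already 'sorted'
Insert 11: shifted 0 elements -> [-1, 11, 39, 37, 12, 10]
Insert 39: shifted 0 elements -> [-1, 11, 39, 37, 12, 10]
Insert 37: shifted 1 elements -> [-1, 11, 37, 39, 12, 10]
Insert 12: shifted 2 elements -> [-1, 11, 12, 37, 39, 10]
Insert 10: shifted 4 elements -> [-1, 10, 11, 12, 37, 39]


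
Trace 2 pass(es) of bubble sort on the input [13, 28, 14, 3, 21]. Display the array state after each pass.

After pass 1: [13, 14, 3, 21, 28] (3 swaps)
After pass 2: [13, 3, 14, 21, 28] (1 swaps)
Total swaps: 4


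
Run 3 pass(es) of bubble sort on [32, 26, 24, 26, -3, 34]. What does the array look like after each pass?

After pass 1: [26, 24, 26, -3, 32, 34] (4 swaps)
After pass 2: [24, 26, -3, 26, 32, 34] (2 swaps)
After pass 3: [24, -3, 26, 26, 32, 34] (1 swaps)
Total swaps: 7


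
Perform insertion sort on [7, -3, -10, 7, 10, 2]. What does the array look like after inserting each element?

First element 7 is already 'sorted'
Insert -3: shifted 1 elements -> [-3, 7, -10, 7, 10, 2]
Insert -10: shifted 2 elements -> [-10, -3, 7, 7, 10, 2]
Insert 7: shifted 0 elements -> [-10, -3, 7, 7, 10, 2]
Insert 10: shifted 0 elements -> [-10, -3, 7, 7, 10, 2]
Insert 2: shifted 3 elements -> [-10, -3, 2, 7, 7, 10]


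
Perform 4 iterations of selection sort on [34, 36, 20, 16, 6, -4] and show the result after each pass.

Pass 1: Select minimum -4 at index 5, swap -> [-4, 36, 20, 16, 6, 34]
Pass 2: Select minimum 6 at index 4, swap -> [-4, 6, 20, 16, 36, 34]
Pass 3: Select minimum 16 at index 3, swap -> [-4, 6, 16, 20, 36, 34]
Pass 4: Select minimum 20 at index 3, swap -> [-4, 6, 16, 20, 36, 34]


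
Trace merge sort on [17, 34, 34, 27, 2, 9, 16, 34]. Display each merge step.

Divide and conquer:
  Merge [17] + [34] -> [17, 34]
  Merge [34] + [27] -> [27, 34]
  Merge [17, 34] + [27, 34] -> [17, 27, 34, 34]
  Merge [2] + [9] -> [2, 9]
  Merge [16] + [34] -> [16, 34]
  Merge [2, 9] + [16, 34] -> [2, 9, 16, 34]
  Merge [17, 27, 34, 34] + [2, 9, 16, 34] -> [2, 9, 16, 17, 27, 34, 34, 34]


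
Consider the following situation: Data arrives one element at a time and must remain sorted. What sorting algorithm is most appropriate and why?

Best choice: Insertion sort
Reason: Insertion sort naturally handles online/streaming input by inserting each new element into sorted position


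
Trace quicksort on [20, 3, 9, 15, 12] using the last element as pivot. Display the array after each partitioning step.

Partition 1: pivot=12 at index 2 -> [3, 9, 12, 15, 20]
Partition 2: pivot=9 at index 1 -> [3, 9, 12, 15, 20]
Partition 3: pivot=20 at index 4 -> [3, 9, 12, 15, 20]


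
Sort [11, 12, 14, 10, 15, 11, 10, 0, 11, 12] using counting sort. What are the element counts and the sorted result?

Count array: [1, 0, 0, 0, 0, 0, 0, 0, 0, 0, 2, 3, 2, 0, 1, 1]
(count[i] = number of elements equal to i)
Cumulative count: [1, 1, 1, 1, 1, 1, 1, 1, 1, 1, 3, 6, 8, 8, 9, 10]
Sorted: [0, 10, 10, 11, 11, 11, 12, 12, 14, 15]


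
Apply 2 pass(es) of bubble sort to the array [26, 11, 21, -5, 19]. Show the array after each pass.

After pass 1: [11, 21, -5, 19, 26] (4 swaps)
After pass 2: [11, -5, 19, 21, 26] (2 swaps)
Total swaps: 6


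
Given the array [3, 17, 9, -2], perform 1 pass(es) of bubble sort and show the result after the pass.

After pass 1: [3, 9, -2, 17] (2 swaps)
Total swaps: 2


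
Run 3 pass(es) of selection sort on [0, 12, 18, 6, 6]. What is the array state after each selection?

Pass 1: Select minimum 0 at index 0, swap -> [0, 12, 18, 6, 6]
Pass 2: Select minimum 6 at index 3, swap -> [0, 6, 18, 12, 6]
Pass 3: Select minimum 6 at index 4, swap -> [0, 6, 6, 12, 18]


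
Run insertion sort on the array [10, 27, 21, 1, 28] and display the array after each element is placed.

First element 10 is already 'sorted'
Insert 27: shifted 0 elements -> [10, 27, 21, 1, 28]
Insert 21: shifted 1 elements -> [10, 21, 27, 1, 28]
Insert 1: shifted 3 elements -> [1, 10, 21, 27, 28]
Insert 28: shifted 0 elements -> [1, 10, 21, 27, 28]


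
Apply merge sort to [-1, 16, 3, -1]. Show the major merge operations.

Divide and conquer:
  Merge [-1] + [16] -> [-1, 16]
  Merge [3] + [-1] -> [-1, 3]
  Merge [-1, 16] + [-1, 3] -> [-1, -1, 3, 16]


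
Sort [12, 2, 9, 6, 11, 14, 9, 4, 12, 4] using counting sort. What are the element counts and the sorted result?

Count array: [0, 0, 1, 0, 2, 0, 1, 0, 0, 2, 0, 1, 2, 0, 1]
(count[i] = number of elements equal to i)
Cumulative count: [0, 0, 1, 1, 3, 3, 4, 4, 4, 6, 6, 7, 9, 9, 10]
Sorted: [2, 4, 4, 6, 9, 9, 11, 12, 12, 14]


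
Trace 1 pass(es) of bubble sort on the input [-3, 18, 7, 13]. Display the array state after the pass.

After pass 1: [-3, 7, 13, 18] (2 swaps)
Total swaps: 2


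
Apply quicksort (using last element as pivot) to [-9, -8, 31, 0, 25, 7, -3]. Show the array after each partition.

Partition 1: pivot=-3 at index 2 -> [-9, -8, -3, 0, 25, 7, 31]
Partition 2: pivot=-8 at index 1 -> [-9, -8, -3, 0, 25, 7, 31]
Partition 3: pivot=31 at index 6 -> [-9, -8, -3, 0, 25, 7, 31]
Partition 4: pivot=7 at index 4 -> [-9, -8, -3, 0, 7, 25, 31]


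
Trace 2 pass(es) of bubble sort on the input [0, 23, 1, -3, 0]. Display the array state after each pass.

After pass 1: [0, 1, -3, 0, 23] (3 swaps)
After pass 2: [0, -3, 0, 1, 23] (2 swaps)
Total swaps: 5


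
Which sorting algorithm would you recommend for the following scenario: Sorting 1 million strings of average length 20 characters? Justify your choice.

Best choice: MSD radix sort or Mergesort
Reason: MSD radix sort is a non-comparison sort that buckets the strings by successive character positions, running in time proportional to the total number of characters examined rather than O(n log n) string comparisons; mergesort is a stable O(n log n)-comparison alternative that works for arbitrary variable-length keys


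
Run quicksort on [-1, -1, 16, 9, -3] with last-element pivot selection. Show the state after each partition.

Partition 1: pivot=-3 at index 0 -> [-3, -1, 16, 9, -1]
Partition 2: pivot=-1 at index 2 -> [-3, -1, -1, 9, 16]
Partition 3: pivot=16 at index 4 -> [-3, -1, -1, 9, 16]


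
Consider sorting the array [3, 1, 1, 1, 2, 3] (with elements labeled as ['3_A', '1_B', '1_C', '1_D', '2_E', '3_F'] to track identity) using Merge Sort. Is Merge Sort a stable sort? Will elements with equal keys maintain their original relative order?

Trace Merge Sort on the labeled array (the key is the number; the letter only tracks identity):
  Merge [1_B] + [1_C] -> [1_B, 1_C]
  Merge [3_A] + [1_B, 1_C] -> [1_B, 1_C, 3_A]
  Merge [2_E] + [3_F] -> [2_E, 3_F]
  Merge [1_D] + [2_E, 3_F] -> [1_D, 2_E, 3_F]
  Merge [1_B, 1_C, 3_A] + [1_D, 2_E, 3_F] -> [1_B, 1_C, 1_D, 2_E, 3_A, 3_F]
Final order: [1_B, 1_C, 1_D, 2_E, 3_A, 3_F]
Equal keys:
  value 1: originally 1_B, 1_C, 1_D; after sorting 1_B, 1_C, 1_D -> order preserved
  value 3: originally 3_A, 3_F; after sorting 3_A, 3_F -> order preserved
All equal keys kept their original relative order. Merge Sort is stable: when the heads of the two halves are equal the merge takes from the left half first.
Answer: Stable


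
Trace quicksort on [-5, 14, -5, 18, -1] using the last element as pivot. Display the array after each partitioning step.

Partition 1: pivot=-1 at index 2 -> [-5, -5, -1, 18, 14]
Partition 2: pivot=-5 at index 1 -> [-5, -5, -1, 18, 14]
Partition 3: pivot=14 at index 3 -> [-5, -5, -1, 14, 18]


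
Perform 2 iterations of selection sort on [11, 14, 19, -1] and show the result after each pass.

Pass 1: Select minimum -1 at index 3, swap -> [-1, 14, 19, 11]
Pass 2: Select minimum 11 at index 3, swap -> [-1, 11, 19, 14]


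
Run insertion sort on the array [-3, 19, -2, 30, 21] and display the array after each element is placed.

First element -3 is already 'sorted'
Insert 19: shifted 0 elements -> [-3, 19, -2, 30, 21]
Insert -2: shifted 1 elements -> [-3, -2, 19, 30, 21]
Insert 30: shifted 0 elements -> [-3, -2, 19, 30, 21]
Insert 21: shifted 1 elements -> [-3, -2, 19, 21, 30]


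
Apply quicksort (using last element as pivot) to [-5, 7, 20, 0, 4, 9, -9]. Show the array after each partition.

Partition 1: pivot=-9 at index 0 -> [-9, 7, 20, 0, 4, 9, -5]
Partition 2: pivot=-5 at index 1 -> [-9, -5, 20, 0, 4, 9, 7]
Partition 3: pivot=7 at index 4 -> [-9, -5, 0, 4, 7, 9, 20]
Partition 4: pivot=4 at index 3 -> [-9, -5, 0, 4, 7, 9, 20]
Partition 5: pivot=20 at index 6 -> [-9, -5, 0, 4, 7, 9, 20]


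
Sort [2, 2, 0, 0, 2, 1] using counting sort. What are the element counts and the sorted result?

Count array: [2, 1, 3]
(count[i] = number of elements equal to i)
Cumulative count: [2, 3, 6]
Sorted: [0, 0, 1, 2, 2, 2]


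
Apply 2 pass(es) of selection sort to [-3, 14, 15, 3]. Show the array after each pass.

Pass 1: Select minimum -3 at index 0, swap -> [-3, 14, 15, 3]
Pass 2: Select minimum 3 at index 3, swap -> [-3, 3, 15, 14]


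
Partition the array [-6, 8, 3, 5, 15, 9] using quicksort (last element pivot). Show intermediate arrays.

Partition 1: pivot=9 at index 4 -> [-6, 8, 3, 5, 9, 15]
Partition 2: pivot=5 at index 2 -> [-6, 3, 5, 8, 9, 15]
Partition 3: pivot=3 at index 1 -> [-6, 3, 5, 8, 9, 15]


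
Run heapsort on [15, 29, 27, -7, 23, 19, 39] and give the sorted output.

Build heap: [39, 29, 27, -7, 23, 19, 15]
Extract 39: [29, 23, 27, -7, 15, 19, 39]
Extract 29: [27, 23, 19, -7, 15, 29, 39]
Extract 27: [23, 15, 19, -7, 27, 29, 39]
Extract 23: [19, 15, -7, 23, 27, 29, 39]
Extract 19: [15, -7, 19, 23, 27, 29, 39]
Extract 15: [-7, 15, 19, 23, 27, 29, 39]


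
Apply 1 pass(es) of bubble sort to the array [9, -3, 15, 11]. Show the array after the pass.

After pass 1: [-3, 9, 11, 15] (2 swaps)
Total swaps: 2


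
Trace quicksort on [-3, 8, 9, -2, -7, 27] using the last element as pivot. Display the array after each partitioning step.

Partition 1: pivot=27 at index 5 -> [-3, 8, 9, -2, -7, 27]
Partition 2: pivot=-7 at index 0 -> [-7, 8, 9, -2, -3, 27]
Partition 3: pivot=-3 at index 1 -> [-7, -3, 9, -2, 8, 27]
Partition 4: pivot=8 at index 3 -> [-7, -3, -2, 8, 9, 27]


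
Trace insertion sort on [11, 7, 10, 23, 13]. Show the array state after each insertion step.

First element 11 is already 'sorted'
Insert 7: shifted 1 elements -> [7, 11, 10, 23, 13]
Insert 10: shifted 1 elements -> [7, 10, 11, 23, 13]
Insert 23: shifted 0 elements -> [7, 10, 11, 23, 13]
Insert 13: shifted 1 elements -> [7, 10, 11, 13, 23]


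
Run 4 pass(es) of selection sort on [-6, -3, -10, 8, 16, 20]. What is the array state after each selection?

Pass 1: Select minimum -10 at index 2, swap -> [-10, -3, -6, 8, 16, 20]
Pass 2: Select minimum -6 at index 2, swap -> [-10, -6, -3, 8, 16, 20]
Pass 3: Select minimum -3 at index 2, swap -> [-10, -6, -3, 8, 16, 20]
Pass 4: Select minimum 8 at index 3, swap -> [-10, -6, -3, 8, 16, 20]


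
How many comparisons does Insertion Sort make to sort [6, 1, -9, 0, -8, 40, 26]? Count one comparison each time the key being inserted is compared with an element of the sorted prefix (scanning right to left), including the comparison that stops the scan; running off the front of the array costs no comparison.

Insert 1: 6 > 1 (shift), reached front = 1 comparison(s) -> [1, 6, -9, 0, -8, 40, 26]
Insert -9: 6 > -9 (shift), 1 > -9 (shift), reached front = 2 comparison(s) -> [-9, 1, 6, 0, -8, 40, 26]
Insert 0: 6 > 0 (shift), 1 > 0 (shift), -9 <= 0 (stop) = 3 comparison(s) -> [-9, 0, 1, 6, -8, 40, 26]
Insert -8: 6 > -8 (shift), 1 > -8 (shift), 0 > -8 (shift), -9 <= -8 (stop) = 4 comparison(s) -> [-9, -8, 0, 1, 6, 40, 26]
Insert 40: 6 <= 40 (stop) = 1 comparison(s) -> [-9, -8, 0, 1, 6, 40, 26]
Insert 26: 40 > 26 (shift), 6 <= 26 (stop) = 2 comparison(s) -> [-9, -8, 0, 1, 6, 26, 40]
Total comparisons: 1 + 2 + 3 + 4 + 1 + 2 = 13


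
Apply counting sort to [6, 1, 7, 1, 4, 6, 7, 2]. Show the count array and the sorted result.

Count array: [0, 2, 1, 0, 1, 0, 2, 2]
(count[i] = number of elements equal to i)
Cumulative count: [0, 2, 3, 3, 4, 4, 6, 8]
Sorted: [1, 1, 2, 4, 6, 6, 7, 7]


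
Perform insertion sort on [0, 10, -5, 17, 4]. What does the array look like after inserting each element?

First element 0 is already 'sorted'
Insert 10: shifted 0 elements -> [0, 10, -5, 17, 4]
Insert -5: shifted 2 elements -> [-5, 0, 10, 17, 4]
Insert 17: shifted 0 elements -> [-5, 0, 10, 17, 4]
Insert 4: shifted 2 elements -> [-5, 0, 4, 10, 17]


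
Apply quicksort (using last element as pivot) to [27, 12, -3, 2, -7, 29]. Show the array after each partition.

Partition 1: pivot=29 at index 5 -> [27, 12, -3, 2, -7, 29]
Partition 2: pivot=-7 at index 0 -> [-7, 12, -3, 2, 27, 29]
Partition 3: pivot=27 at index 4 -> [-7, 12, -3, 2, 27, 29]
Partition 4: pivot=2 at index 2 -> [-7, -3, 2, 12, 27, 29]


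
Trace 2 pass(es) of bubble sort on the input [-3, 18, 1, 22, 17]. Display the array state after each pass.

After pass 1: [-3, 1, 18, 17, 22] (2 swaps)
After pass 2: [-3, 1, 17, 18, 22] (1 swaps)
Total swaps: 3


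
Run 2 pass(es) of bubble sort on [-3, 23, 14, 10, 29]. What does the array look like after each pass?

After pass 1: [-3, 14, 10, 23, 29] (2 swaps)
After pass 2: [-3, 10, 14, 23, 29] (1 swaps)
Total swaps: 3


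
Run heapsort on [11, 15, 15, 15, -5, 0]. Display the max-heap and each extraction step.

Build heap: [15, 15, 15, 11, -5, 0]
Extract 15: [15, 11, 15, 0, -5, 15]
Extract 15: [15, 11, -5, 0, 15, 15]
Extract 15: [11, 0, -5, 15, 15, 15]
Extract 11: [0, -5, 11, 15, 15, 15]
Extract 0: [-5, 0, 11, 15, 15, 15]


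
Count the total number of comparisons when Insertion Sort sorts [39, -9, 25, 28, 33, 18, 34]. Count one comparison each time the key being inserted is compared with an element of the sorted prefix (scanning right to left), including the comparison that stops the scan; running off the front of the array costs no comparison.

Insert -9: 39 > -9 (shift), reached front = 1 comparison(s) -> [-9, 39, 25, 28, 33, 18, 34]
Insert 25: 39 > 25 (shift), -9 <= 25 (stop) = 2 comparison(s) -> [-9, 25, 39, 28, 33, 18, 34]
Insert 28: 39 > 28 (shift), 25 <= 28 (stop) = 2 comparison(s) -> [-9, 25, 28, 39, 33, 18, 34]
Insert 33: 39 > 33 (shift), 28 <= 33 (stop) = 2 comparison(s) -> [-9, 25, 28, 33, 39, 18, 34]
Insert 18: 39 > 18 (shift), 33 > 18 (shift), 28 > 18 (shift), 25 > 18 (shift), -9 <= 18 (stop) = 5 comparison(s) -> [-9, 18, 25, 28, 33, 39, 34]
Insert 34: 39 > 34 (shift), 33 <= 34 (stop) = 2 comparison(s) -> [-9, 18, 25, 28, 33, 34, 39]
Total comparisons: 1 + 2 + 2 + 2 + 5 + 2 = 14


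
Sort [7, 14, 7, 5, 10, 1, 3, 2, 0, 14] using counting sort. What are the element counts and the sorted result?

Count array: [1, 1, 1, 1, 0, 1, 0, 2, 0, 0, 1, 0, 0, 0, 2]
(count[i] = number of elements equal to i)
Cumulative count: [1, 2, 3, 4, 4, 5, 5, 7, 7, 7, 8, 8, 8, 8, 10]
Sorted: [0, 1, 2, 3, 5, 7, 7, 10, 14, 14]


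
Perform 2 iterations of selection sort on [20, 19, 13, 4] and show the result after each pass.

Pass 1: Select minimum 4 at index 3, swap -> [4, 19, 13, 20]
Pass 2: Select minimum 13 at index 2, swap -> [4, 13, 19, 20]


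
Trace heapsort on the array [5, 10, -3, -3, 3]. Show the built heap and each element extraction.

Build heap: [10, 5, -3, -3, 3]
Extract 10: [5, 3, -3, -3, 10]
Extract 5: [3, -3, -3, 5, 10]
Extract 3: [-3, -3, 3, 5, 10]
Extract -3: [-3, -3, 3, 5, 10]


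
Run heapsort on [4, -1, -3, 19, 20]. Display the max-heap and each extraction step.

Build heap: [20, 19, -3, 4, -1]
Extract 20: [19, 4, -3, -1, 20]
Extract 19: [4, -1, -3, 19, 20]
Extract 4: [-1, -3, 4, 19, 20]
Extract -1: [-3, -1, 4, 19, 20]


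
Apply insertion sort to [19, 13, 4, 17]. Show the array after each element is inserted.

First element 19 is already 'sorted'
Insert 13: shifted 1 elements -> [13, 19, 4, 17]
Insert 4: shifted 2 elements -> [4, 13, 19, 17]
Insert 17: shifted 1 elements -> [4, 13, 17, 19]


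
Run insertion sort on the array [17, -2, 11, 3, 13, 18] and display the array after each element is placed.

First element 17 is already 'sorted'
Insert -2: shifted 1 elements -> [-2, 17, 11, 3, 13, 18]
Insert 11: shifted 1 elements -> [-2, 11, 17, 3, 13, 18]
Insert 3: shifted 2 elements -> [-2, 3, 11, 17, 13, 18]
Insert 13: shifted 1 elements -> [-2, 3, 11, 13, 17, 18]
Insert 18: shifted 0 elements -> [-2, 3, 11, 13, 17, 18]


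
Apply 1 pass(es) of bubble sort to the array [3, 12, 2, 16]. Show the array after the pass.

After pass 1: [3, 2, 12, 16] (1 swaps)
Total swaps: 1


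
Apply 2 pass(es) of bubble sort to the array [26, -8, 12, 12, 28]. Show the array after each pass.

After pass 1: [-8, 12, 12, 26, 28] (3 swaps)
After pass 2: [-8, 12, 12, 26, 28] (0 swaps)
Total swaps: 3


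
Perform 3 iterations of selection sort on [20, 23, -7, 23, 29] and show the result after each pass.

Pass 1: Select minimum -7 at index 2, swap -> [-7, 23, 20, 23, 29]
Pass 2: Select minimum 20 at index 2, swap -> [-7, 20, 23, 23, 29]
Pass 3: Select minimum 23 at index 2, swap -> [-7, 20, 23, 23, 29]


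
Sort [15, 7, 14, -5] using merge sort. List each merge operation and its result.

Divide and conquer:
  Merge [15] + [7] -> [7, 15]
  Merge [14] + [-5] -> [-5, 14]
  Merge [7, 15] + [-5, 14] -> [-5, 7, 14, 15]


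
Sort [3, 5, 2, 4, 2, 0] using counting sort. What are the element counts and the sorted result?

Count array: [1, 0, 2, 1, 1, 1]
(count[i] = number of elements equal to i)
Cumulative count: [1, 1, 3, 4, 5, 6]
Sorted: [0, 2, 2, 3, 4, 5]


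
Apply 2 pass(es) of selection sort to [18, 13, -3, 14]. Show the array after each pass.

Pass 1: Select minimum -3 at index 2, swap -> [-3, 13, 18, 14]
Pass 2: Select minimum 13 at index 1, swap -> [-3, 13, 18, 14]


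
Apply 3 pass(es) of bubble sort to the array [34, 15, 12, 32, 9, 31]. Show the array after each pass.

After pass 1: [15, 12, 32, 9, 31, 34] (5 swaps)
After pass 2: [12, 15, 9, 31, 32, 34] (3 swaps)
After pass 3: [12, 9, 15, 31, 32, 34] (1 swaps)
Total swaps: 9


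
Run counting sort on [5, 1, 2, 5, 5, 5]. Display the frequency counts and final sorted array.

Count array: [0, 1, 1, 0, 0, 4]
(count[i] = number of elements equal to i)
Cumulative count: [0, 1, 2, 2, 2, 6]
Sorted: [1, 2, 5, 5, 5, 5]


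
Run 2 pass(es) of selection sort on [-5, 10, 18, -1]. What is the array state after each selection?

Pass 1: Select minimum -5 at index 0, swap -> [-5, 10, 18, -1]
Pass 2: Select minimum -1 at index 3, swap -> [-5, -1, 18, 10]


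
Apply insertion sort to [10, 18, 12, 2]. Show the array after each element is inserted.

First element 10 is already 'sorted'
Insert 18: shifted 0 elements -> [10, 18, 12, 2]
Insert 12: shifted 1 elements -> [10, 12, 18, 2]
Insert 2: shifted 3 elements -> [2, 10, 12, 18]


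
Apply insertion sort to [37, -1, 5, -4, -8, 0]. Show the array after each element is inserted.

First element 37 is already 'sorted'
Insert -1: shifted 1 elements -> [-1, 37, 5, -4, -8, 0]
Insert 5: shifted 1 elements -> [-1, 5, 37, -4, -8, 0]
Insert -4: shifted 3 elements -> [-4, -1, 5, 37, -8, 0]
Insert -8: shifted 4 elements -> [-8, -4, -1, 5, 37, 0]
Insert 0: shifted 2 elements -> [-8, -4, -1, 0, 5, 37]


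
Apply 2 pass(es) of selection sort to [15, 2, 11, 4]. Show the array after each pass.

Pass 1: Select minimum 2 at index 1, swap -> [2, 15, 11, 4]
Pass 2: Select minimum 4 at index 3, swap -> [2, 4, 11, 15]


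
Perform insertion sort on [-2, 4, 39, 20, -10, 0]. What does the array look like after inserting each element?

First element -2 is already 'sorted'
Insert 4: shifted 0 elements -> [-2, 4, 39, 20, -10, 0]
Insert 39: shifted 0 elements -> [-2, 4, 39, 20, -10, 0]
Insert 20: shifted 1 elements -> [-2, 4, 20, 39, -10, 0]
Insert -10: shifted 4 elements -> [-10, -2, 4, 20, 39, 0]
Insert 0: shifted 3 elements -> [-10, -2, 0, 4, 20, 39]


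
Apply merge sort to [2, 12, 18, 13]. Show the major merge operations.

Divide and conquer:
  Merge [2] + [12] -> [2, 12]
  Merge [18] + [13] -> [13, 18]
  Merge [2, 12] + [13, 18] -> [2, 12, 13, 18]


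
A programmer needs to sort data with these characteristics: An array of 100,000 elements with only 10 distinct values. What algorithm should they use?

Best choice: 3-way quicksort or Counting sort
Reason: 3-way (Dutch national flag) partitioning groups every copy of the pivot together, so with only d=10 distinct keys quicksort finishes in O(n log d) expected time, which is effectively linear; counting sort runs in O(n + k) where k is the size of the key range (not the number of distinct values), so it is linear when the 10 values are integers drawn from a small known range


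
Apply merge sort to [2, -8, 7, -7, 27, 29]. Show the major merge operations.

Divide and conquer:
  Merge [-8] + [7] -> [-8, 7]
  Merge [2] + [-8, 7] -> [-8, 2, 7]
  Merge [27] + [29] -> [27, 29]
  Merge [-7] + [27, 29] -> [-7, 27, 29]
  Merge [-8, 2, 7] + [-7, 27, 29] -> [-8, -7, 2, 7, 27, 29]


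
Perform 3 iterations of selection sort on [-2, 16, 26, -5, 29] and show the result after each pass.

Pass 1: Select minimum -5 at index 3, swap -> [-5, 16, 26, -2, 29]
Pass 2: Select minimum -2 at index 3, swap -> [-5, -2, 26, 16, 29]
Pass 3: Select minimum 16 at index 3, swap -> [-5, -2, 16, 26, 29]


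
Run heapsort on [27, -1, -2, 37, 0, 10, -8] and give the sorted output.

Build heap: [37, 27, 10, -1, 0, -2, -8]
Extract 37: [27, 0, 10, -1, -8, -2, 37]
Extract 27: [10, 0, -2, -1, -8, 27, 37]
Extract 10: [0, -1, -2, -8, 10, 27, 37]
Extract 0: [-1, -8, -2, 0, 10, 27, 37]
Extract -1: [-2, -8, -1, 0, 10, 27, 37]
Extract -2: [-8, -2, -1, 0, 10, 27, 37]


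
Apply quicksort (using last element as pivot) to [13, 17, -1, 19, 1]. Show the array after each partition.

Partition 1: pivot=1 at index 1 -> [-1, 1, 13, 19, 17]
Partition 2: pivot=17 at index 3 -> [-1, 1, 13, 17, 19]


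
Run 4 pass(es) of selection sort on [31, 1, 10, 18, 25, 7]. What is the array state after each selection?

Pass 1: Select minimum 1 at index 1, swap -> [1, 31, 10, 18, 25, 7]
Pass 2: Select minimum 7 at index 5, swap -> [1, 7, 10, 18, 25, 31]
Pass 3: Select minimum 10 at index 2, swap -> [1, 7, 10, 18, 25, 31]
Pass 4: Select minimum 18 at index 3, swap -> [1, 7, 10, 18, 25, 31]


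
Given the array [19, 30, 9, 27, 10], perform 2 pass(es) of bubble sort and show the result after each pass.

After pass 1: [19, 9, 27, 10, 30] (3 swaps)
After pass 2: [9, 19, 10, 27, 30] (2 swaps)
Total swaps: 5


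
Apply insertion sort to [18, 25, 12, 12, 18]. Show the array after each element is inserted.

First element 18 is already 'sorted'
Insert 25: shifted 0 elements -> [18, 25, 12, 12, 18]
Insert 12: shifted 2 elements -> [12, 18, 25, 12, 18]
Insert 12: shifted 2 elements -> [12, 12, 18, 25, 18]
Insert 18: shifted 1 elements -> [12, 12, 18, 18, 25]


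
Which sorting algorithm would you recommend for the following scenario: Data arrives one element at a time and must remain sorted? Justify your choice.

Best choice: Insertion sort
Reason: Insertion sort naturally handles online/streaming input by inserting each new element into sorted position


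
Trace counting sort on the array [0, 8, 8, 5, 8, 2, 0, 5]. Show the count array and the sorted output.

Count array: [2, 0, 1, 0, 0, 2, 0, 0, 3]
(count[i] = number of elements equal to i)
Cumulative count: [2, 2, 3, 3, 3, 5, 5, 5, 8]
Sorted: [0, 0, 2, 5, 5, 8, 8, 8]


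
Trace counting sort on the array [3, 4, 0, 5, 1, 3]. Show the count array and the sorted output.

Count array: [1, 1, 0, 2, 1, 1]
(count[i] = number of elements equal to i)
Cumulative count: [1, 2, 2, 4, 5, 6]
Sorted: [0, 1, 3, 3, 4, 5]


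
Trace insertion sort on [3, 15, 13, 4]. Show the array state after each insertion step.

First element 3 is already 'sorted'
Insert 15: shifted 0 elements -> [3, 15, 13, 4]
Insert 13: shifted 1 elements -> [3, 13, 15, 4]
Insert 4: shifted 2 elements -> [3, 4, 13, 15]


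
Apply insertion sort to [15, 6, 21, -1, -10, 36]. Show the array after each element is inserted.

First element 15 is already 'sorted'
Insert 6: shifted 1 elements -> [6, 15, 21, -1, -10, 36]
Insert 21: shifted 0 elements -> [6, 15, 21, -1, -10, 36]
Insert -1: shifted 3 elements -> [-1, 6, 15, 21, -10, 36]
Insert -10: shifted 4 elements -> [-10, -1, 6, 15, 21, 36]
Insert 36: shifted 0 elements -> [-10, -1, 6, 15, 21, 36]


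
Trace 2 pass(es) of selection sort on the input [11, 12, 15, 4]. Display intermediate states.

Pass 1: Select minimum 4 at index 3, swap -> [4, 12, 15, 11]
Pass 2: Select minimum 11 at index 3, swap -> [4, 11, 15, 12]


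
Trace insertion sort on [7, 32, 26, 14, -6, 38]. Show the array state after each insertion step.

First element 7 is already 'sorted'
Insert 32: shifted 0 elements -> [7, 32, 26, 14, -6, 38]
Insert 26: shifted 1 elements -> [7, 26, 32, 14, -6, 38]
Insert 14: shifted 2 elements -> [7, 14, 26, 32, -6, 38]
Insert -6: shifted 4 elements -> [-6, 7, 14, 26, 32, 38]
Insert 38: shifted 0 elements -> [-6, 7, 14, 26, 32, 38]


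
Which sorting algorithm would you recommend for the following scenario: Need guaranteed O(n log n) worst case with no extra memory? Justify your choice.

Best choice: Heapsort
Reason: Heapsort is O(n log n) worst case and sorts in-place; quicksort can degrade to O(n^2)


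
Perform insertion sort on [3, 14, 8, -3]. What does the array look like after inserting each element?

First element 3 is already 'sorted'
Insert 14: shifted 0 elements -> [3, 14, 8, -3]
Insert 8: shifted 1 elements -> [3, 8, 14, -3]
Insert -3: shifted 3 elements -> [-3, 3, 8, 14]


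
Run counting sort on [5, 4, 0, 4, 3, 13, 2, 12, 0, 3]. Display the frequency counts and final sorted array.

Count array: [2, 0, 1, 2, 2, 1, 0, 0, 0, 0, 0, 0, 1, 1]
(count[i] = number of elements equal to i)
Cumulative count: [2, 2, 3, 5, 7, 8, 8, 8, 8, 8, 8, 8, 9, 10]
Sorted: [0, 0, 2, 3, 3, 4, 4, 5, 12, 13]


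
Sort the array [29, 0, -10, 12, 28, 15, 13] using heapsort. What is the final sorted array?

Build heap: [29, 28, 15, 12, 0, -10, 13]
Extract 29: [28, 13, 15, 12, 0, -10, 29]
Extract 28: [15, 13, -10, 12, 0, 28, 29]
Extract 15: [13, 12, -10, 0, 15, 28, 29]
Extract 13: [12, 0, -10, 13, 15, 28, 29]
Extract 12: [0, -10, 12, 13, 15, 28, 29]
Extract 0: [-10, 0, 12, 13, 15, 28, 29]


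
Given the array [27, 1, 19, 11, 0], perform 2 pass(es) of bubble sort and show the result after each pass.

After pass 1: [1, 19, 11, 0, 27] (4 swaps)
After pass 2: [1, 11, 0, 19, 27] (2 swaps)
Total swaps: 6


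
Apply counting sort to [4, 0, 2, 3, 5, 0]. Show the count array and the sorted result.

Count array: [2, 0, 1, 1, 1, 1]
(count[i] = number of elements equal to i)
Cumulative count: [2, 2, 3, 4, 5, 6]
Sorted: [0, 0, 2, 3, 4, 5]


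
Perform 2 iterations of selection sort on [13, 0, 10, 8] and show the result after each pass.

Pass 1: Select minimum 0 at index 1, swap -> [0, 13, 10, 8]
Pass 2: Select minimum 8 at index 3, swap -> [0, 8, 10, 13]


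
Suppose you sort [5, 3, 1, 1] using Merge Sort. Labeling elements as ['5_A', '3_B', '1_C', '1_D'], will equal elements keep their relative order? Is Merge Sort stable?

Trace Merge Sort on the labeled array (the key is the number; the letter only tracks identity):
  Merge [5_A] + [3_B] -> [3_B, 5_A]
  Merge [1_C] + [1_D] -> [1_C, 1_D]
  Merge [3_B, 5_A] + [1_C, 1_D] -> [1_C, 1_D, 3_B, 5_A]
Final order: [1_C, 1_D, 3_B, 5_A]
Equal keys:
  value 1: originally 1_C, 1_D; after sorting 1_C, 1_D -> order preserved
All equal keys kept their original relative order. Merge Sort is stable: when the heads of the two halves are equal the merge takes from the left half first.
Answer: Stable


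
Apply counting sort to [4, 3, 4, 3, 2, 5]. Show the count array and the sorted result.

Count array: [0, 0, 1, 2, 2, 1]
(count[i] = number of elements equal to i)
Cumulative count: [0, 0, 1, 3, 5, 6]
Sorted: [2, 3, 3, 4, 4, 5]


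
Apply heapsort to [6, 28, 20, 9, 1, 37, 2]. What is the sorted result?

Build heap: [37, 28, 20, 9, 1, 6, 2]
Extract 37: [28, 9, 20, 2, 1, 6, 37]
Extract 28: [20, 9, 6, 2, 1, 28, 37]
Extract 20: [9, 2, 6, 1, 20, 28, 37]
Extract 9: [6, 2, 1, 9, 20, 28, 37]
Extract 6: [2, 1, 6, 9, 20, 28, 37]
Extract 2: [1, 2, 6, 9, 20, 28, 37]


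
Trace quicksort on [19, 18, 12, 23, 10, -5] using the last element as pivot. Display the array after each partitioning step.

Partition 1: pivot=-5 at index 0 -> [-5, 18, 12, 23, 10, 19]
Partition 2: pivot=19 at index 4 -> [-5, 18, 12, 10, 19, 23]
Partition 3: pivot=10 at index 1 -> [-5, 10, 12, 18, 19, 23]
Partition 4: pivot=18 at index 3 -> [-5, 10, 12, 18, 19, 23]
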